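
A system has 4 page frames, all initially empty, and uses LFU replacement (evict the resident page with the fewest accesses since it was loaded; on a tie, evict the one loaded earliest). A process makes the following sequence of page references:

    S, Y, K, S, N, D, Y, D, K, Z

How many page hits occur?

2

S → fault, frames {S}
Y → fault, frames {S,Y}
K → fault, frames {S,Y,K}
S → hit
N → fault, frames {S,Y,K,N}
D → fault, evict Y, frames {S,K,N,D}
Y → fault, evict K, frames {S,N,D,Y}
D → hit
K → fault, evict N, frames {S,D,Y,K}
Z → fault, evict Y, frames {S,D,K,Z}
Hits: 2.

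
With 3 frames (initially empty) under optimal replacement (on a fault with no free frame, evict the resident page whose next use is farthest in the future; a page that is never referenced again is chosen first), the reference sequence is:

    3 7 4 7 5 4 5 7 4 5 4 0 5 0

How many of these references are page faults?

5

3: fault, frames (3)
7: fault, frames (3 7)
4: fault, frames (3 7 4)
7: hit
5: fault, evict 3, frames (7 4 5)
4: hit
5: hit
7: hit
4: hit
5: hit
4: hit
0: fault, evict 4, frames (7 5 0)
5: hit
0: hit
Page faults: 5.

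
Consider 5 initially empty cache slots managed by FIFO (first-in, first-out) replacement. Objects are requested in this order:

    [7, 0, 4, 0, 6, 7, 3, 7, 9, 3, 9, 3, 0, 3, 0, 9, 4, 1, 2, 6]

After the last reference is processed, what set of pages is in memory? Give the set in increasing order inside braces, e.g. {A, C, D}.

7 → fault, frames (7)
0 → fault, frames (7 0)
4 → fault, frames (7 0 4)
0 → hit
6 → fault, frames (7 0 4 6)
7 → hit
3 → fault, frames (7 0 4 6 3)
7 → hit
9 → fault, evict 7, frames (0 4 6 3 9)
3 → hit
9 → hit
3 → hit
0 → hit
3 → hit
0 → hit
9 → hit
4 → hit
1 → fault, evict 0, frames (4 6 3 9 1)
2 → fault, evict 4, frames (6 3 9 1 2)
6 → hit

{1, 2, 3, 6, 9}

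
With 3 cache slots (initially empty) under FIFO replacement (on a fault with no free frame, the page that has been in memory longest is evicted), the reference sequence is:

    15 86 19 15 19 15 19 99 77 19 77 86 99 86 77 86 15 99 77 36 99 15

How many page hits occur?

15 -> fault, frames {15}
86 -> fault, frames {15,86}
19 -> fault, frames {15,86,19}
15 -> hit
19 -> hit
15 -> hit
19 -> hit
99 -> fault, evict 15, frames {86,19,99}
77 -> fault, evict 86, frames {19,99,77}
19 -> hit
77 -> hit
86 -> fault, evict 19, frames {99,77,86}
99 -> hit
86 -> hit
77 -> hit
86 -> hit
15 -> fault, evict 99, frames {77,86,15}
99 -> fault, evict 77, frames {86,15,99}
77 -> fault, evict 86, frames {15,99,77}
36 -> fault, evict 15, frames {99,77,36}
99 -> hit
15 -> fault, evict 99, frames {77,36,15}
Hits: 11.

11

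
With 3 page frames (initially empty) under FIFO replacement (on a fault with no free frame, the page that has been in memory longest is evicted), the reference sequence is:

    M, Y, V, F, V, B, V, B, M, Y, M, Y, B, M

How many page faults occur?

M: fault, frames {M}
Y: fault, frames {M,Y}
V: fault, frames {M,Y,V}
F: fault, evict M, frames {Y,V,F}
V: hit
B: fault, evict Y, frames {V,F,B}
V: hit
B: hit
M: fault, evict V, frames {F,B,M}
Y: fault, evict F, frames {B,M,Y}
M: hit
Y: hit
B: hit
M: hit
Page faults: 7.

7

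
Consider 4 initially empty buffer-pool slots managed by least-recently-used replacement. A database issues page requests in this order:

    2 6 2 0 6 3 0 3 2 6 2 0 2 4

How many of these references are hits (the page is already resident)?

2 -> miss, frames [2]
6 -> miss, frames [2, 6]
2 -> hit
0 -> miss, frames [6, 2, 0]
6 -> hit
3 -> miss, frames [2, 0, 6, 3]
0 -> hit
3 -> hit
2 -> hit
6 -> hit
2 -> hit
0 -> hit
2 -> hit
4 -> miss, evict 3, frames [6, 0, 2, 4]
Hits: 9.

9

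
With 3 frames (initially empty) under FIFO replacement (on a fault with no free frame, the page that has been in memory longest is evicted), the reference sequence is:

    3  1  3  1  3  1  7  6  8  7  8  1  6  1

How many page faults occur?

3 → miss, frames {3}
1 → miss, frames {3,1}
3 → hit
1 → hit
3 → hit
1 → hit
7 → miss, frames {3,1,7}
6 → miss, evict 3, frames {1,7,6}
8 → miss, evict 1, frames {7,6,8}
7 → hit
8 → hit
1 → miss, evict 7, frames {6,8,1}
6 → hit
1 → hit
Page faults: 6.

6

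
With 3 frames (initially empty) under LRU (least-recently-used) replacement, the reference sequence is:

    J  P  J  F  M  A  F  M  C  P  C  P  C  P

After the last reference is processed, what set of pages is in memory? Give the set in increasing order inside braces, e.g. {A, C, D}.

{C, M, P}

J: miss, frames [J]
P: miss, frames [J, P]
J: hit
F: miss, frames [P, J, F]
M: miss, evict P, frames [J, F, M]
A: miss, evict J, frames [F, M, A]
F: hit
M: hit
C: miss, evict A, frames [F, M, C]
P: miss, evict F, frames [M, C, P]
C: hit
P: hit
C: hit
P: hit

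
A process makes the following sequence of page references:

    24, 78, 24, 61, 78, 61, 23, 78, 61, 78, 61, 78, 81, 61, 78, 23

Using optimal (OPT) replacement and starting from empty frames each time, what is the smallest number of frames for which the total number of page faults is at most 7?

3

f=1: 16 faults
f=2: 8 faults
f=3: 6 faults
f=4: 5 faults
f=5: 5 faults
Smallest f with faults ≤ 7 is 3.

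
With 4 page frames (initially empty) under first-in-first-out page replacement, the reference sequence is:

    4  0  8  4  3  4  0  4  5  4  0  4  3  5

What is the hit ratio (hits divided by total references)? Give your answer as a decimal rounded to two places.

0.50

4 → fault, frames [4]
0 → fault, frames [4, 0]
8 → fault, frames [4, 0, 8]
4 → hit
3 → fault, frames [4, 0, 8, 3]
4 → hit
0 → hit
4 → hit
5 → fault, evict 4, frames [0, 8, 3, 5]
4 → fault, evict 0, frames [8, 3, 5, 4]
0 → fault, evict 8, frames [3, 5, 4, 0]
4 → hit
3 → hit
5 → hit
Hits: 7 of 14 references → 7/14 = 0.5000.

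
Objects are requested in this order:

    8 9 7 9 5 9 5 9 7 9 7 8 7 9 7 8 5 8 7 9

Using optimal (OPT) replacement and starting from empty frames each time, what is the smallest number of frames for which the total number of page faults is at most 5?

f=1: 20 faults
f=2: 11 faults
f=3: 7 faults
f=4: 4 faults
Smallest f with faults ≤ 5 is 4.

4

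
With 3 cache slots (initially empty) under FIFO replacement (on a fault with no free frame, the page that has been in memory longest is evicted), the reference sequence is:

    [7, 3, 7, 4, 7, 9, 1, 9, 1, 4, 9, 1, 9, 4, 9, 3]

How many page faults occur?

7 -> miss, frames {7}
3 -> miss, frames {7,3}
7 -> hit
4 -> miss, frames {7,3,4}
7 -> hit
9 -> miss, evict 7, frames {3,4,9}
1 -> miss, evict 3, frames {4,9,1}
9 -> hit
1 -> hit
4 -> hit
9 -> hit
1 -> hit
9 -> hit
4 -> hit
9 -> hit
3 -> miss, evict 4, frames {9,1,3}
Page faults: 6.

6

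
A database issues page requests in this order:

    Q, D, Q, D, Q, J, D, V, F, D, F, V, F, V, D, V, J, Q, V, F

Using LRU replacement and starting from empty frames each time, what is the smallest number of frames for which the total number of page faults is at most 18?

f=1: 20 faults
f=2: 13 faults
f=3: 8 faults
f=4: 7 faults
f=5: 5 faults
Smallest f with faults ≤ 18 is 2.

2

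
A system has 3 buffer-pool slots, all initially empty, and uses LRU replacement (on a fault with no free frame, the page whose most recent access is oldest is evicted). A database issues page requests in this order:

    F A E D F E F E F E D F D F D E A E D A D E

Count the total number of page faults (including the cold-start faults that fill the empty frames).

6

F: miss, frames (F)
A: miss, frames (F A)
E: miss, frames (F A E)
D: miss, evict F, frames (A E D)
F: miss, evict A, frames (E D F)
E: hit
F: hit
E: hit
F: hit
E: hit
D: hit
F: hit
D: hit
F: hit
D: hit
E: hit
A: miss, evict F, frames (D E A)
E: hit
D: hit
A: hit
D: hit
E: hit
Page faults: 6.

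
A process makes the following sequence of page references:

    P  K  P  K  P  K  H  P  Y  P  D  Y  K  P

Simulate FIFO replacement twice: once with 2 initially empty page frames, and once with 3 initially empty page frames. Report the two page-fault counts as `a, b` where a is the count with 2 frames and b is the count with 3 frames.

2 frames: F F . . . . F F F . F . F F → 8 faults.
3 frames: F F . . . . F . F F F . F . → 7 faults.
7 < 8: adding a frame reduced faults, as is typical.

8, 7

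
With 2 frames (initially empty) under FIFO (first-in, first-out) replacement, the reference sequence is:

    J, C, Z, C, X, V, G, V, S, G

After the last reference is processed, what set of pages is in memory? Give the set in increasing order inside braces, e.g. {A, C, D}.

{G, S}

J -> miss, frames {J}
C -> miss, frames {J,C}
Z -> miss, evict J, frames {C,Z}
C -> hit
X -> miss, evict C, frames {Z,X}
V -> miss, evict Z, frames {X,V}
G -> miss, evict X, frames {V,G}
V -> hit
S -> miss, evict V, frames {G,S}
G -> hit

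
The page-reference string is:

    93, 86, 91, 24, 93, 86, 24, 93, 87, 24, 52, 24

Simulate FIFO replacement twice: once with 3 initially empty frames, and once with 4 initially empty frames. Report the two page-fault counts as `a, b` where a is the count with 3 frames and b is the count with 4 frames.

3 frames: F F F F F F . . F F F . → 9 faults.
4 frames: F F F F . . . . F . F . → 6 faults.
6 < 9: adding a frame reduced faults, as is typical.

9, 6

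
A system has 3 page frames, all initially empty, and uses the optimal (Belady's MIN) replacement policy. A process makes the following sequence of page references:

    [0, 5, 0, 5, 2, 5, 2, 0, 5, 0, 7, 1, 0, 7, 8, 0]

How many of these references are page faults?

0 -> fault, frames [0]
5 -> fault, frames [0, 5]
0 -> hit
5 -> hit
2 -> fault, frames [0, 5, 2]
5 -> hit
2 -> hit
0 -> hit
5 -> hit
0 -> hit
7 -> fault, evict 2, frames [0, 5, 7]
1 -> fault, evict 5, frames [0, 7, 1]
0 -> hit
7 -> hit
8 -> fault, evict 1, frames [0, 7, 8]
0 -> hit
Page faults: 6.

6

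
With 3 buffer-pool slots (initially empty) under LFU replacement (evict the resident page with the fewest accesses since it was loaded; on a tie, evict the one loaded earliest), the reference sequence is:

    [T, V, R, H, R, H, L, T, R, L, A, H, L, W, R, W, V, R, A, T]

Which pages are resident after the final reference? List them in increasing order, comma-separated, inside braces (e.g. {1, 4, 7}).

T → fault, frames {T}
V → fault, frames {T,V}
R → fault, frames {T,V,R}
H → fault, evict T, frames {V,R,H}
R → hit
H → hit
L → fault, evict V, frames {R,H,L}
T → fault, evict L, frames {R,H,T}
R → hit
L → fault, evict T, frames {R,H,L}
A → fault, evict L, frames {R,H,A}
H → hit
L → fault, evict A, frames {R,H,L}
W → fault, evict L, frames {R,H,W}
R → hit
W → hit
V → fault, evict W, frames {R,H,V}
R → hit
A → fault, evict V, frames {R,H,A}
T → fault, evict A, frames {R,H,T}

{H, R, T}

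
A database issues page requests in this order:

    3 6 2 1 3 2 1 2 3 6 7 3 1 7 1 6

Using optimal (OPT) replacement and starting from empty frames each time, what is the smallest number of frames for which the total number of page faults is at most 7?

3

f=1: 16 faults
f=2: 10 faults
f=3: 7 faults
f=4: 5 faults
f=5: 5 faults
Smallest f with faults ≤ 7 is 3.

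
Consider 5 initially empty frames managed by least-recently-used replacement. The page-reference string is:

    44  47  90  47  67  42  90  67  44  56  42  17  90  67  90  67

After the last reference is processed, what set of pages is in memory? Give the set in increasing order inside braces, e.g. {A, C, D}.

44 → miss, frames [44]
47 → miss, frames [44, 47]
90 → miss, frames [44, 47, 90]
47 → hit
67 → miss, frames [44, 90, 47, 67]
42 → miss, frames [44, 90, 47, 67, 42]
90 → hit
67 → hit
44 → hit
56 → miss, evict 47, frames [42, 90, 67, 44, 56]
42 → hit
17 → miss, evict 90, frames [67, 44, 56, 42, 17]
90 → miss, evict 67, frames [44, 56, 42, 17, 90]
67 → miss, evict 44, frames [56, 42, 17, 90, 67]
90 → hit
67 → hit

{17, 42, 56, 67, 90}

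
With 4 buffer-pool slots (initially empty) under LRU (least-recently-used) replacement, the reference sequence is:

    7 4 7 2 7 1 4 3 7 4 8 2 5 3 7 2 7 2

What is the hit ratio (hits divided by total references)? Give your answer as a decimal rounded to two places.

0.44

7: fault, frames {7}
4: fault, frames {7,4}
7: hit
2: fault, frames {4,7,2}
7: hit
1: fault, frames {4,2,7,1}
4: hit
3: fault, evict 2, frames {7,1,4,3}
7: hit
4: hit
8: fault, evict 1, frames {3,7,4,8}
2: fault, evict 3, frames {7,4,8,2}
5: fault, evict 7, frames {4,8,2,5}
3: fault, evict 4, frames {8,2,5,3}
7: fault, evict 8, frames {2,5,3,7}
2: hit
7: hit
2: hit
Hits: 8 of 18 references → 8/18 = 0.4444.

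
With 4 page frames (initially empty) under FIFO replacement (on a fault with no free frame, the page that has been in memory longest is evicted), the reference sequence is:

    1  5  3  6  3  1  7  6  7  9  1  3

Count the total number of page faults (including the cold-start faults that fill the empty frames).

8

1 -> miss, frames (1)
5 -> miss, frames (1 5)
3 -> miss, frames (1 5 3)
6 -> miss, frames (1 5 3 6)
3 -> hit
1 -> hit
7 -> miss, evict 1, frames (5 3 6 7)
6 -> hit
7 -> hit
9 -> miss, evict 5, frames (3 6 7 9)
1 -> miss, evict 3, frames (6 7 9 1)
3 -> miss, evict 6, frames (7 9 1 3)
Page faults: 8.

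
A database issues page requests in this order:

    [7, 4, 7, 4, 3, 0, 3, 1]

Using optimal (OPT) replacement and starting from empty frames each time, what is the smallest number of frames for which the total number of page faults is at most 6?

f=1: 8 faults
f=2: 5 faults
f=3: 5 faults
f=4: 5 faults
f=5: 5 faults
Smallest f with faults ≤ 6 is 2.

2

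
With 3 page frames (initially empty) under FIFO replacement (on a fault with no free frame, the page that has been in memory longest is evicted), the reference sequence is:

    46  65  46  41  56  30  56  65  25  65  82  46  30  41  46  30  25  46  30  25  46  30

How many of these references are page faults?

14

46 → fault, frames {46}
65 → fault, frames {46,65}
46 → hit
41 → fault, frames {46,65,41}
56 → fault, evict 46, frames {65,41,56}
30 → fault, evict 65, frames {41,56,30}
56 → hit
65 → fault, evict 41, frames {56,30,65}
25 → fault, evict 56, frames {30,65,25}
65 → hit
82 → fault, evict 30, frames {65,25,82}
46 → fault, evict 65, frames {25,82,46}
30 → fault, evict 25, frames {82,46,30}
41 → fault, evict 82, frames {46,30,41}
46 → hit
30 → hit
25 → fault, evict 46, frames {30,41,25}
46 → fault, evict 30, frames {41,25,46}
30 → fault, evict 41, frames {25,46,30}
25 → hit
46 → hit
30 → hit
Page faults: 14.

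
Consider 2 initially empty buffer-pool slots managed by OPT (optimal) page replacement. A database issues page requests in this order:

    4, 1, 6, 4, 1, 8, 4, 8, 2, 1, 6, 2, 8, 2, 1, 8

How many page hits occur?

4: miss, frames {4}
1: miss, frames {4,1}
6: miss, evict 1, frames {4,6}
4: hit
1: miss, evict 6, frames {4,1}
8: miss, evict 1, frames {4,8}
4: hit
8: hit
2: miss, evict 4, frames {8,2}
1: miss, evict 8, frames {2,1}
6: miss, evict 1, frames {2,6}
2: hit
8: miss, evict 6, frames {2,8}
2: hit
1: miss, evict 2, frames {8,1}
8: hit
Hits: 6.

6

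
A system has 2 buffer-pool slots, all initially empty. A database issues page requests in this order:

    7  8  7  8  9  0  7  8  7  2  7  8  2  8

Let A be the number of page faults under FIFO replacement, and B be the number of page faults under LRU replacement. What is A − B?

1

Under FIFO: F F . . F F F F . F F F F . → 10 faults.
Under LRU: F F . . F F F F . F . F F . → 9 faults.
A − B = 10 − 9 = 1.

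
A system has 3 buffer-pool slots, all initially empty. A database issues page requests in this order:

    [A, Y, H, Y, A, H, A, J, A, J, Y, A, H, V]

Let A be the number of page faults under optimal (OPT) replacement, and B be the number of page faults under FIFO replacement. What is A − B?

-2

Under OPT: F F F . . . . F . . . . F F → 6 faults.
Under FIFO: F F F . . . . F F . F . F F → 8 faults.
A − B = 6 − 8 = -2.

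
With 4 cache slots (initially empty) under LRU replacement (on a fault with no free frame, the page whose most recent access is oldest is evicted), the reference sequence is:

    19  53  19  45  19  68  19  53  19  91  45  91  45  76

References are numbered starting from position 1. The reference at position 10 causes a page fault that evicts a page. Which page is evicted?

45

pos 1: 19 → miss, frames (19)
pos 2: 53 → miss, frames (19 53)
pos 3: 19 → hit
pos 4: 45 → miss, frames (53 19 45)
pos 5: 19 → hit
pos 6: 68 → miss, frames (53 45 19 68)
pos 7: 19 → hit
pos 8: 53 → hit
pos 9: 19 → hit
pos 10: 91 → miss, evict 45, frames (68 53 19 91)
At position 10, page 45 is evicted.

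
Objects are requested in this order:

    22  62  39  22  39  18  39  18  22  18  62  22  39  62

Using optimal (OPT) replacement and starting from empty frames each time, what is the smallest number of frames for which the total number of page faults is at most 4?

f=1: 14 faults
f=2: 7 faults
f=3: 5 faults
f=4: 4 faults
Smallest f with faults ≤ 4 is 4.

4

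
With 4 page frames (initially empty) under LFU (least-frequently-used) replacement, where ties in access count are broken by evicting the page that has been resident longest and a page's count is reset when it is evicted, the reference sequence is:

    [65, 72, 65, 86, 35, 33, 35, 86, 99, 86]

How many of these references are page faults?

6

65 -> miss, frames (65)
72 -> miss, frames (65 72)
65 -> hit
86 -> miss, frames (65 72 86)
35 -> miss, frames (65 72 86 35)
33 -> miss, evict 72, frames (65 86 35 33)
35 -> hit
86 -> hit
99 -> miss, evict 33, frames (65 86 35 99)
86 -> hit
Page faults: 6.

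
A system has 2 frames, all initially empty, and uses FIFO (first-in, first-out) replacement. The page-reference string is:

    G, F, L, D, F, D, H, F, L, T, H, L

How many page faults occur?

G -> miss, frames (G)
F -> miss, frames (G F)
L -> miss, evict G, frames (F L)
D -> miss, evict F, frames (L D)
F -> miss, evict L, frames (D F)
D -> hit
H -> miss, evict D, frames (F H)
F -> hit
L -> miss, evict F, frames (H L)
T -> miss, evict H, frames (L T)
H -> miss, evict L, frames (T H)
L -> miss, evict T, frames (H L)
Page faults: 10.

10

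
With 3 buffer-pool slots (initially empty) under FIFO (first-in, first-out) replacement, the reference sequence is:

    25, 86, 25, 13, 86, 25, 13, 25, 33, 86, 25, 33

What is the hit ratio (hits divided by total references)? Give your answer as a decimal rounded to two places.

0.58

25 -> miss, frames {25}
86 -> miss, frames {25,86}
25 -> hit
13 -> miss, frames {25,86,13}
86 -> hit
25 -> hit
13 -> hit
25 -> hit
33 -> miss, evict 25, frames {86,13,33}
86 -> hit
25 -> miss, evict 86, frames {13,33,25}
33 -> hit
Hits: 7 of 12 references → 7/12 = 0.5833.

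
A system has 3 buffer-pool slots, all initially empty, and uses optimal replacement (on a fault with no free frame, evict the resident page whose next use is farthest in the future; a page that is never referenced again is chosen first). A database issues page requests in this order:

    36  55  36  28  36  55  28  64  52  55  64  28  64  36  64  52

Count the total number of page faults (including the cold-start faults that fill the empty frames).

36: miss, frames {36}
55: miss, frames {36,55}
36: hit
28: miss, frames {36,55,28}
36: hit
55: hit
28: hit
64: miss, evict 36, frames {55,28,64}
52: miss, evict 28, frames {55,64,52}
55: hit
64: hit
28: miss, evict 55, frames {64,52,28}
64: hit
36: miss, evict 28, frames {64,52,36}
64: hit
52: hit
Page faults: 7.

7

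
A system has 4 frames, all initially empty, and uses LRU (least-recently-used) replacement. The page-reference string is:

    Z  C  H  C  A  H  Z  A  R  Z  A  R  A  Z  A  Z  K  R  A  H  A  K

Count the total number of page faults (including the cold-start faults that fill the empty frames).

Z → miss, frames (Z)
C → miss, frames (Z C)
H → miss, frames (Z C H)
C → hit
A → miss, frames (Z H C A)
H → hit
Z → hit
A → hit
R → miss, evict C, frames (H Z A R)
Z → hit
A → hit
R → hit
A → hit
Z → hit
A → hit
Z → hit
K → miss, evict H, frames (R A Z K)
R → hit
A → hit
H → miss, evict Z, frames (K R A H)
A → hit
K → hit
Page faults: 7.

7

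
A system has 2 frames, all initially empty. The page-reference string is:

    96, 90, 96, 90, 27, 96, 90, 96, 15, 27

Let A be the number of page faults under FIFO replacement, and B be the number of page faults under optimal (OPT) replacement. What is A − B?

Under FIFO: F F . . F F F . F F → 7 faults.
Under OPT: F F . . F . F . F F → 6 faults.
A − B = 7 − 6 = 1.

1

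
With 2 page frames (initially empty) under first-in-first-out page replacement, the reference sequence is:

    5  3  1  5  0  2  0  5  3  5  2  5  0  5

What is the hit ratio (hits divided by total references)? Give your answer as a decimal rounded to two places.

5: fault, frames {5}
3: fault, frames {5,3}
1: fault, evict 5, frames {3,1}
5: fault, evict 3, frames {1,5}
0: fault, evict 1, frames {5,0}
2: fault, evict 5, frames {0,2}
0: hit
5: fault, evict 0, frames {2,5}
3: fault, evict 2, frames {5,3}
5: hit
2: fault, evict 5, frames {3,2}
5: fault, evict 3, frames {2,5}
0: fault, evict 2, frames {5,0}
5: hit
Hits: 3 of 14 references → 3/14 = 0.2143.

0.21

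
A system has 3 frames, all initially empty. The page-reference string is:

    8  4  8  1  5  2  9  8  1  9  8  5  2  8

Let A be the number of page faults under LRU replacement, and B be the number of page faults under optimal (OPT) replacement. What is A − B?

Under LRU: F F . F F F F F F . . F F . → 10 faults.
Under OPT: F F . F F F F . . . . F F . → 8 faults.
A − B = 10 − 8 = 2.

2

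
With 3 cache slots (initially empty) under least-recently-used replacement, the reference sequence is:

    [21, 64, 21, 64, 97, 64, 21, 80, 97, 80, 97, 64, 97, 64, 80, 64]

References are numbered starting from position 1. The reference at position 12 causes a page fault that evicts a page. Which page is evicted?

21

pos 1: 21: miss, frames [21]
pos 2: 64: miss, frames [21, 64]
pos 3: 21: hit
pos 4: 64: hit
pos 5: 97: miss, frames [21, 64, 97]
pos 6: 64: hit
pos 7: 21: hit
pos 8: 80: miss, evict 97, frames [64, 21, 80]
pos 9: 97: miss, evict 64, frames [21, 80, 97]
pos 10: 80: hit
pos 11: 97: hit
pos 12: 64: miss, evict 21, frames [80, 97, 64]
At position 12, page 21 is evicted.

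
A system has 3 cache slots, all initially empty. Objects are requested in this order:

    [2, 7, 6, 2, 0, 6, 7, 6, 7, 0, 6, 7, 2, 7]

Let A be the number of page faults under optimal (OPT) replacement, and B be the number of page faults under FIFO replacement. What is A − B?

Under OPT: F F F . F . . . . . . . F . → 5 faults.
Under FIFO: F F F . F . . . . . . . F F → 6 faults.
A − B = 5 − 6 = -1.

-1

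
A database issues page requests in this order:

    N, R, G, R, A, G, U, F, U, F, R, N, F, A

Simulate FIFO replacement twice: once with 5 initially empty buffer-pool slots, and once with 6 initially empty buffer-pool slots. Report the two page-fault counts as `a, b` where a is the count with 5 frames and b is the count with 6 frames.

5 frames: F F F . F . F F . . . F . . → 7 faults.
6 frames: F F F . F . F F . . . . . . → 6 faults.
6 < 7: adding a frame reduced faults, as is typical.

7, 6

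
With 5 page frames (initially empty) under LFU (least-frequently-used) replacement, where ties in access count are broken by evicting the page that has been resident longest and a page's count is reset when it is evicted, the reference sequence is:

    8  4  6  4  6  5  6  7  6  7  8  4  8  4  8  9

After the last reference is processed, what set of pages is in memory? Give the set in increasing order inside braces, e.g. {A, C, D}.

{4, 6, 7, 8, 9}

8 → fault, frames {8}
4 → fault, frames {8,4}
6 → fault, frames {8,4,6}
4 → hit
6 → hit
5 → fault, frames {8,4,6,5}
6 → hit
7 → fault, frames {8,4,6,5,7}
6 → hit
7 → hit
8 → hit
4 → hit
8 → hit
4 → hit
8 → hit
9 → fault, evict 5, frames {8,4,6,7,9}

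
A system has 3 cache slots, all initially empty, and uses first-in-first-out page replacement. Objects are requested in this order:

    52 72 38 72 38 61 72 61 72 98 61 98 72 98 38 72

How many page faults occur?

52 → fault, frames [52]
72 → fault, frames [52, 72]
38 → fault, frames [52, 72, 38]
72 → hit
38 → hit
61 → fault, evict 52, frames [72, 38, 61]
72 → hit
61 → hit
72 → hit
98 → fault, evict 72, frames [38, 61, 98]
61 → hit
98 → hit
72 → fault, evict 38, frames [61, 98, 72]
98 → hit
38 → fault, evict 61, frames [98, 72, 38]
72 → hit
Page faults: 7.

7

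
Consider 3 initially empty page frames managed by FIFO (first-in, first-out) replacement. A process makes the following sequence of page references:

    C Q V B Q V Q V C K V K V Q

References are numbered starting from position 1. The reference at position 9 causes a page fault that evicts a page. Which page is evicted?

pos 1: C: fault, frames (C)
pos 2: Q: fault, frames (C Q)
pos 3: V: fault, frames (C Q V)
pos 4: B: fault, evict C, frames (Q V B)
pos 5: Q: hit
pos 6: V: hit
pos 7: Q: hit
pos 8: V: hit
pos 9: C: fault, evict Q, frames (V B C)
At position 9, page Q is evicted.

Q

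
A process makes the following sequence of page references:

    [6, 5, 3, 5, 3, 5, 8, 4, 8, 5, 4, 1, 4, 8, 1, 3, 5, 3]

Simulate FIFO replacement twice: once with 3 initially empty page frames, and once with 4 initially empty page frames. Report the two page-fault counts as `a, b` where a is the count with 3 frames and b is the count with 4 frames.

3 frames: F F F . . . F F . F . F . F . F F . → 10 faults.
4 frames: F F F . . . F F . . . F . . . . F F → 8 faults.
8 < 10: adding a frame reduced faults, as is typical.

10, 8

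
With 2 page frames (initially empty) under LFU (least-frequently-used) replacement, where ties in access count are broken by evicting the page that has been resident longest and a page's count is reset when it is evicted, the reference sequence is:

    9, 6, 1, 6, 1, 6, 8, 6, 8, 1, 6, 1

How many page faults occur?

5

9: fault, frames (9)
6: fault, frames (9 6)
1: fault, evict 9, frames (6 1)
6: hit
1: hit
6: hit
8: fault, evict 1, frames (6 8)
6: hit
8: hit
1: fault, evict 8, frames (6 1)
6: hit
1: hit
Page faults: 5.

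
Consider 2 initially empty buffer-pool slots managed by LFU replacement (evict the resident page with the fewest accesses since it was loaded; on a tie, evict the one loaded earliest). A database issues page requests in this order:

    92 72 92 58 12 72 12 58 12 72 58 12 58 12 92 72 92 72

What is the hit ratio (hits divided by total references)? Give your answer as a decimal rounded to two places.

92: miss, frames (92)
72: miss, frames (92 72)
92: hit
58: miss, evict 72, frames (92 58)
12: miss, evict 58, frames (92 12)
72: miss, evict 12, frames (92 72)
12: miss, evict 72, frames (92 12)
58: miss, evict 12, frames (92 58)
12: miss, evict 58, frames (92 12)
72: miss, evict 12, frames (92 72)
58: miss, evict 72, frames (92 58)
12: miss, evict 58, frames (92 12)
58: miss, evict 12, frames (92 58)
12: miss, evict 58, frames (92 12)
92: hit
72: miss, evict 12, frames (92 72)
92: hit
72: hit
Hits: 4 of 18 references → 4/18 = 0.2222.

0.22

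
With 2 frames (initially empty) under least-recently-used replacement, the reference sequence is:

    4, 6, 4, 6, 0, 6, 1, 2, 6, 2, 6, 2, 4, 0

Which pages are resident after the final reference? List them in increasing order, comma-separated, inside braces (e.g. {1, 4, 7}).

4 → fault, frames [4]
6 → fault, frames [4, 6]
4 → hit
6 → hit
0 → fault, evict 4, frames [6, 0]
6 → hit
1 → fault, evict 0, frames [6, 1]
2 → fault, evict 6, frames [1, 2]
6 → fault, evict 1, frames [2, 6]
2 → hit
6 → hit
2 → hit
4 → fault, evict 6, frames [2, 4]
0 → fault, evict 2, frames [4, 0]

{0, 4}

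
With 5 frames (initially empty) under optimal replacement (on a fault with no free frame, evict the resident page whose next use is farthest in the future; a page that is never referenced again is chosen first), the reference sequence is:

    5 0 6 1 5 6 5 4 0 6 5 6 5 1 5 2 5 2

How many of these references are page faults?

5 → fault, frames (5)
0 → fault, frames (5 0)
6 → fault, frames (5 0 6)
1 → fault, frames (5 0 6 1)
5 → hit
6 → hit
5 → hit
4 → fault, frames (5 0 6 1 4)
0 → hit
6 → hit
5 → hit
6 → hit
5 → hit
1 → hit
5 → hit
2 → fault, evict 4, frames (5 0 6 1 2)
5 → hit
2 → hit
Page faults: 6.

6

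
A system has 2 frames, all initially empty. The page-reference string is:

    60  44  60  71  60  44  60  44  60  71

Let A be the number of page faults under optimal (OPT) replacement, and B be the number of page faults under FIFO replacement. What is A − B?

Under OPT: F F . F . F . . . F → 5 faults.
Under FIFO: F F . F F F . . . F → 6 faults.
A − B = 5 − 6 = -1.

-1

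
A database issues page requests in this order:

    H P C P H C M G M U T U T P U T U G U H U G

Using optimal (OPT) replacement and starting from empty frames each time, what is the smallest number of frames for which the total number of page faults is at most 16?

f=1: 22 faults
f=2: 13 faults
f=3: 9 faults
f=4: 8 faults
f=5: 7 faults
f=6: 7 faults
f=7: 7 faults
Smallest f with faults ≤ 16 is 2.

2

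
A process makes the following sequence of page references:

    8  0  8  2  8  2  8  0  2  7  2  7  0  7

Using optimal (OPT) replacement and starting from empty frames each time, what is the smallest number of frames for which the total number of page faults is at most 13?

2

f=1: 14 faults
f=2: 6 faults
f=3: 4 faults
f=4: 4 faults
Smallest f with faults ≤ 13 is 2.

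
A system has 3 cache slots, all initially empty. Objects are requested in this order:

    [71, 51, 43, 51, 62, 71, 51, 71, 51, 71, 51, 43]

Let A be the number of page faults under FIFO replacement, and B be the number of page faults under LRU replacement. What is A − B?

1

Under FIFO: F F F . F F F . . . . F → 7 faults.
Under LRU: F F F . F F . . . . . F → 6 faults.
A − B = 7 − 6 = 1.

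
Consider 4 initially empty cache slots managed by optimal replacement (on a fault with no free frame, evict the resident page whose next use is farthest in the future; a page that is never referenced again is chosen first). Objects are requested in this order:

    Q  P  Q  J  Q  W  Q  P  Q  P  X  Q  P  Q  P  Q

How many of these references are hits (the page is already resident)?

Q -> miss, frames (Q)
P -> miss, frames (Q P)
Q -> hit
J -> miss, frames (Q P J)
Q -> hit
W -> miss, frames (Q P J W)
Q -> hit
P -> hit
Q -> hit
P -> hit
X -> miss, evict W, frames (Q P J X)
Q -> hit
P -> hit
Q -> hit
P -> hit
Q -> hit
Hits: 11.

11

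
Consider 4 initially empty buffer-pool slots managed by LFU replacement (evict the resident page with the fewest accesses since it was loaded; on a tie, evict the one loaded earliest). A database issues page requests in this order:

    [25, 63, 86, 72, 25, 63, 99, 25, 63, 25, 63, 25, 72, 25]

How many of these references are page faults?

5

25 -> fault, frames (25)
63 -> fault, frames (25 63)
86 -> fault, frames (25 63 86)
72 -> fault, frames (25 63 86 72)
25 -> hit
63 -> hit
99 -> fault, evict 86, frames (25 63 72 99)
25 -> hit
63 -> hit
25 -> hit
63 -> hit
25 -> hit
72 -> hit
25 -> hit
Page faults: 5.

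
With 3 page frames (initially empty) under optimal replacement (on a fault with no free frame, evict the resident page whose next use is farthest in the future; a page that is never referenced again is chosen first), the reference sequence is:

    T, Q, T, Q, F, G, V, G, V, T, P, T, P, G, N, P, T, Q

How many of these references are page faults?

T -> fault, frames (T)
Q -> fault, frames (T Q)
T -> hit
Q -> hit
F -> fault, frames (T Q F)
G -> fault, evict F, frames (T Q G)
V -> fault, evict Q, frames (T G V)
G -> hit
V -> hit
T -> hit
P -> fault, evict V, frames (T G P)
T -> hit
P -> hit
G -> hit
N -> fault, evict G, frames (T P N)
P -> hit
T -> hit
Q -> fault, evict N, frames (T P Q)
Page faults: 8.

8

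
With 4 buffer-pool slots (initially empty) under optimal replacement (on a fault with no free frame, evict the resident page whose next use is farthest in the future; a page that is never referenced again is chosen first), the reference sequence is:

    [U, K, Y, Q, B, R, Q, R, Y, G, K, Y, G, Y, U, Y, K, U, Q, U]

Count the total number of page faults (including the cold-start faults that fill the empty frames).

U -> miss, frames {U}
K -> miss, frames {U,K}
Y -> miss, frames {U,K,Y}
Q -> miss, frames {U,K,Y,Q}
B -> miss, evict U, frames {K,Y,Q,B}
R -> miss, evict B, frames {K,Y,Q,R}
Q -> hit
R -> hit
Y -> hit
G -> miss, evict R, frames {K,Y,Q,G}
K -> hit
Y -> hit
G -> hit
Y -> hit
U -> miss, evict G, frames {K,Y,Q,U}
Y -> hit
K -> hit
U -> hit
Q -> hit
U -> hit
Page faults: 8.

8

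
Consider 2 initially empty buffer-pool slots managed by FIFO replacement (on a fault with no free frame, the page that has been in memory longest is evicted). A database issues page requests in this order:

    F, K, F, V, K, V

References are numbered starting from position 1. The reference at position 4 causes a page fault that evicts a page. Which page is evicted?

pos 1: F → fault, frames {F}
pos 2: K → fault, frames {F,K}
pos 3: F → hit
pos 4: V → fault, evict F, frames {K,V}
At position 4, page F is evicted.

F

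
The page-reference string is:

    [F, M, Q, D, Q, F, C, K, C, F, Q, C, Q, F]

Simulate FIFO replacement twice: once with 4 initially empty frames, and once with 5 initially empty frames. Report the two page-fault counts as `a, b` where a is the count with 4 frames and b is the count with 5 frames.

4 frames: F F F F . . F F . F F . . . → 8 faults.
5 frames: F F F F . . F F . F . . . . → 7 faults.
7 < 8: adding a frame reduced faults, as is typical.

8, 7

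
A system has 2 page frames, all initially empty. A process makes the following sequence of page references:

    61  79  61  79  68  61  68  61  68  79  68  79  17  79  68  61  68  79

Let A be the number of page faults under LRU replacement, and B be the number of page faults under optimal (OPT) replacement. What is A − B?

1

Under LRU: F F . . F F . . . F . . F . F F . F → 9 faults.
Under OPT: F F . . F . . . . F . . F . F F . F → 8 faults.
A − B = 9 − 8 = 1.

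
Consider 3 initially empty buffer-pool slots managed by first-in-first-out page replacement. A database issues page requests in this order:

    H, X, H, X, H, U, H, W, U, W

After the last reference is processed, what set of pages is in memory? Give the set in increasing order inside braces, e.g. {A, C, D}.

H → miss, frames (H)
X → miss, frames (H X)
H → hit
X → hit
H → hit
U → miss, frames (H X U)
H → hit
W → miss, evict H, frames (X U W)
U → hit
W → hit

{U, W, X}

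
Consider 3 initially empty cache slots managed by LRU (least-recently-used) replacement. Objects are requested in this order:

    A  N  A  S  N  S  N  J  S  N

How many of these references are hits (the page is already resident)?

A → fault, frames (A)
N → fault, frames (A N)
A → hit
S → fault, frames (N A S)
N → hit
S → hit
N → hit
J → fault, evict A, frames (S N J)
S → hit
N → hit
Hits: 6.

6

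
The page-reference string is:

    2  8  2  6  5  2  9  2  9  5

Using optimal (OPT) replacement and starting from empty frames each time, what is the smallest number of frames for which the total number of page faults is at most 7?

2

f=1: 10 faults
f=2: 6 faults
f=3: 5 faults
f=4: 5 faults
f=5: 5 faults
Smallest f with faults ≤ 7 is 2.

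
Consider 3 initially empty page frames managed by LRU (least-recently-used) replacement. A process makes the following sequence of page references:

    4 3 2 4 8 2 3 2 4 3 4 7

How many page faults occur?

4: miss, frames {4}
3: miss, frames {4,3}
2: miss, frames {4,3,2}
4: hit
8: miss, evict 3, frames {2,4,8}
2: hit
3: miss, evict 4, frames {8,2,3}
2: hit
4: miss, evict 8, frames {3,2,4}
3: hit
4: hit
7: miss, evict 2, frames {3,4,7}
Page faults: 7.

7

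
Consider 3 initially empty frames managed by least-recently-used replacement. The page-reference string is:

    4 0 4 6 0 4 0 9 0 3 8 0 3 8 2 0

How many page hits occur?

4 -> fault, frames [4]
0 -> fault, frames [4, 0]
4 -> hit
6 -> fault, frames [0, 4, 6]
0 -> hit
4 -> hit
0 -> hit
9 -> fault, evict 6, frames [4, 0, 9]
0 -> hit
3 -> fault, evict 4, frames [9, 0, 3]
8 -> fault, evict 9, frames [0, 3, 8]
0 -> hit
3 -> hit
8 -> hit
2 -> fault, evict 0, frames [3, 8, 2]
0 -> fault, evict 3, frames [8, 2, 0]
Hits: 8.

8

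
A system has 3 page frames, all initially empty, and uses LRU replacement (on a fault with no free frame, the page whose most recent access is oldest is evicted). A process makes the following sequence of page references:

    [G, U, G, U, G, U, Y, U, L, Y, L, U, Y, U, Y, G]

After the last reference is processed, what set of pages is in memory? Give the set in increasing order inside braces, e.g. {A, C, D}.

{G, U, Y}

G: fault, frames (G)
U: fault, frames (G U)
G: hit
U: hit
G: hit
U: hit
Y: fault, frames (G U Y)
U: hit
L: fault, evict G, frames (Y U L)
Y: hit
L: hit
U: hit
Y: hit
U: hit
Y: hit
G: fault, evict L, frames (U Y G)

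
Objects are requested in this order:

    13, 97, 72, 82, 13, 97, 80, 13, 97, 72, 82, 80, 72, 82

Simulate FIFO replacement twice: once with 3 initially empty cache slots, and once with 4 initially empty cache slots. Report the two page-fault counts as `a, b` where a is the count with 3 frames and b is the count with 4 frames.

9, 10

3 frames: F F F F F F F . . F F . . . → 9 faults.
4 frames: F F F F . . F F F F F F . . → 10 faults.
10 > 9: adding a frame increased faults — Belady's anomaly.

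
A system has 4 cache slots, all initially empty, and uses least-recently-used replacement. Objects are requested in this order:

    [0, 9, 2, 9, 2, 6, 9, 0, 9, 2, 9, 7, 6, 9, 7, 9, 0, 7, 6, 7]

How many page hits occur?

13

0 -> fault, frames {0}
9 -> fault, frames {0,9}
2 -> fault, frames {0,9,2}
9 -> hit
2 -> hit
6 -> fault, frames {0,9,2,6}
9 -> hit
0 -> hit
9 -> hit
2 -> hit
9 -> hit
7 -> fault, evict 6, frames {0,2,9,7}
6 -> fault, evict 0, frames {2,9,7,6}
9 -> hit
7 -> hit
9 -> hit
0 -> fault, evict 2, frames {6,7,9,0}
7 -> hit
6 -> hit
7 -> hit
Hits: 13.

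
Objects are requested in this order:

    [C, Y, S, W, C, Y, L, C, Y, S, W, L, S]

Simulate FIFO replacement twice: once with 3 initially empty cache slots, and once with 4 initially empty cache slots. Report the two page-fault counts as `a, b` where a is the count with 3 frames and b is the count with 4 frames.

9, 10

3 frames: F F F F F F F . . F F . . → 9 faults.
4 frames: F F F F . . F F F F F F . → 10 faults.
10 > 9: adding a frame increased faults — Belady's anomaly.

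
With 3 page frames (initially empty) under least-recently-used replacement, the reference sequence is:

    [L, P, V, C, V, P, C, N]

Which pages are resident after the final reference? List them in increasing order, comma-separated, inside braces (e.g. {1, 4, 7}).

L → fault, frames (L)
P → fault, frames (L P)
V → fault, frames (L P V)
C → fault, evict L, frames (P V C)
V → hit
P → hit
C → hit
N → fault, evict V, frames (P C N)

{C, N, P}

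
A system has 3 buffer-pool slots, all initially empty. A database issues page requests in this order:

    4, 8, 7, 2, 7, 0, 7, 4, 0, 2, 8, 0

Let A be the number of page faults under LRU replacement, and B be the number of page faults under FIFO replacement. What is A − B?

1

Under LRU: F F F F . F . F . F F . → 8 faults.
Under FIFO: F F F F . F . F . . F . → 7 faults.
A − B = 8 − 7 = 1.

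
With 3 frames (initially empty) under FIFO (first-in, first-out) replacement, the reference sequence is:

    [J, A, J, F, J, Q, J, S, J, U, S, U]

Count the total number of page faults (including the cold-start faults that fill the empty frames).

J: fault, frames (J)
A: fault, frames (J A)
J: hit
F: fault, frames (J A F)
J: hit
Q: fault, evict J, frames (A F Q)
J: fault, evict A, frames (F Q J)
S: fault, evict F, frames (Q J S)
J: hit
U: fault, evict Q, frames (J S U)
S: hit
U: hit
Page faults: 7.

7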